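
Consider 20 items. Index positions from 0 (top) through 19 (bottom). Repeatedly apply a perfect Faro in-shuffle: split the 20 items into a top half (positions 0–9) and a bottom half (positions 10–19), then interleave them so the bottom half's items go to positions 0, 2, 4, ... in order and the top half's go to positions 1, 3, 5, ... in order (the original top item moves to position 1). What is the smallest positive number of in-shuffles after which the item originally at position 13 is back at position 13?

Follow position 13 under repeated in-shuffles:
13 → 6 → 13
It first returns after 2 in-shuffles.

2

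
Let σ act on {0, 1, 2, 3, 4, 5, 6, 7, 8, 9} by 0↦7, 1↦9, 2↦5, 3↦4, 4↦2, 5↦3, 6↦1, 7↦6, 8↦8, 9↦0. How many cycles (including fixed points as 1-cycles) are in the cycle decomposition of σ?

3

Cycle decomposition: (0 7 6 1 9) (2 5 3 4) (8).
3 cycles.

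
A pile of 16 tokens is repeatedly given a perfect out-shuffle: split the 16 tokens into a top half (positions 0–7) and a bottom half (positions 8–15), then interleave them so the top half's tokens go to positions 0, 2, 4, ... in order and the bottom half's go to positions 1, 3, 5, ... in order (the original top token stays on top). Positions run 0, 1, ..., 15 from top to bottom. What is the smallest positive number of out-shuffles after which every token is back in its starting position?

The out-shuffle permutes the 16 positions with cycle lengths [1, 1, 2, 4, 4, 4].
Every token is home exactly when every cycle has completed a whole number of laps, i.e. after lcm(1, 2, 4) = 4 out-shuffles.

4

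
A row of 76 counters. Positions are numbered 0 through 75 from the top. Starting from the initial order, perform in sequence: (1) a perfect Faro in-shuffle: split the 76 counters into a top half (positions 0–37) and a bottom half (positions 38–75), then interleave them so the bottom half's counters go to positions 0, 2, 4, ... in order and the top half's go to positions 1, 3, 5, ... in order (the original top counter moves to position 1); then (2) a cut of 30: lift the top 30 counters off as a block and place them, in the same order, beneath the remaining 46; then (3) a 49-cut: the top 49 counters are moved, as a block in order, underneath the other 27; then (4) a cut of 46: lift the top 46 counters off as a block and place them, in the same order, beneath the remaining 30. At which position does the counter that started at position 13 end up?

Track the counter from position 13 forward through each operation:
  after op 1 (in-shuffle): 13 → 27
  after op 2 (cut 30): 27 → 73
  after op 3 (cut 49): 73 → 24
  after op 4 (cut 46): 24 → 54

54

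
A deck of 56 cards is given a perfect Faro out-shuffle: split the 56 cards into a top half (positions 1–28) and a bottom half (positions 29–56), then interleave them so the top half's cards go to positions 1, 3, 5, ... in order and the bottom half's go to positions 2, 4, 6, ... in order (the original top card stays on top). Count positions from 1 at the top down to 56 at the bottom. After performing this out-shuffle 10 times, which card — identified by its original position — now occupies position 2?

Work backwards from position 2, undoing one out-shuffle at a time:
2 ← 29 ← 15 ← 8 ← 32 ← 44 ← 50 ← 53 ← 27 ← 14 ← 35
So the card now at position 2 started at position 35.

35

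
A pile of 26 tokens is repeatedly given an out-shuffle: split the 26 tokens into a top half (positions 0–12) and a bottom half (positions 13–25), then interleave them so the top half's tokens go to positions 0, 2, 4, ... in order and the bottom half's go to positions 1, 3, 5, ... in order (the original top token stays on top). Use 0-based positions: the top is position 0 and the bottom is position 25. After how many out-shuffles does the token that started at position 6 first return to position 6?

20

Follow position 6 under repeated out-shuffles:
6 → 12 → 24 → 23 → 21 → 17 → 9 → 18 → 11 → 22 → 19 → 13 → 1 → 2 → 4 → 8 → 16 → 7 → 14 → 3 → 6
It first returns after 20 out-shuffles.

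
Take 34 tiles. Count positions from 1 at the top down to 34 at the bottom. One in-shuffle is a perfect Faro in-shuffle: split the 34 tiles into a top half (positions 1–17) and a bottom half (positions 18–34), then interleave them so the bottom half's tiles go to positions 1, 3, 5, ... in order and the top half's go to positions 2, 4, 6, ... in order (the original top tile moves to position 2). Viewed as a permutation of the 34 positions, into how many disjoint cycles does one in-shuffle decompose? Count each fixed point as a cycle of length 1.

5

Trace each unvisited position around until it returns:
(1 2 4 8 16 32 ... len 12) (3 6 12 24 13 26 ... len 12) (5 10 20) (7 14 28 21) (15 30 25)
5 cycles in total.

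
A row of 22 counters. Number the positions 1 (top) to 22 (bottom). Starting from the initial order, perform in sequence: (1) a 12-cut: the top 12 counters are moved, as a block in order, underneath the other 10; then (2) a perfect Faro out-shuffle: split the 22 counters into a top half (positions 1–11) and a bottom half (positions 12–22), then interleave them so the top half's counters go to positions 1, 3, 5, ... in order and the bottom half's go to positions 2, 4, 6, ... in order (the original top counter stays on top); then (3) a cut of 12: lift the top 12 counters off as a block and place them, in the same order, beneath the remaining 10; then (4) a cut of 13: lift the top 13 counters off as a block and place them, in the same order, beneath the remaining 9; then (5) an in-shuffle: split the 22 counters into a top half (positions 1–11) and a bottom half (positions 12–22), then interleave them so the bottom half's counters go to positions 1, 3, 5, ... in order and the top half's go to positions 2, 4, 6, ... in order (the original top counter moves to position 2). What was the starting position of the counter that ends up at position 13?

Undo the operations in reverse order, starting from position 13:
  undo op 5 (in-shuffle, from bottom half): 13 ← 18
  undo op 4 (cut 13): 18 ← 9
  undo op 3 (cut 12): 9 ← 21
  undo op 2 (out-shuffle, from top half): 21 ← 11
  undo op 1 (cut 12): 11 ← 1
So the counter at position 13 came from original position 1.

1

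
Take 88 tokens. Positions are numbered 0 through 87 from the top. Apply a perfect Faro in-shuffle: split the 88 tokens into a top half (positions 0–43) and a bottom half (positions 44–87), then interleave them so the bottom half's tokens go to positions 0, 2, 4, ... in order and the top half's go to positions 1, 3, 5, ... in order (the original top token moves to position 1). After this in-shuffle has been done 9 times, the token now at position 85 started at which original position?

76

Work backwards from position 85, undoing one in-shuffle at a time:
85 ← 42 ← 65 ← 32 ← 60 ← 74 ← 81 ← 40 ← 64 ← 76
So the token now at position 85 started at position 76.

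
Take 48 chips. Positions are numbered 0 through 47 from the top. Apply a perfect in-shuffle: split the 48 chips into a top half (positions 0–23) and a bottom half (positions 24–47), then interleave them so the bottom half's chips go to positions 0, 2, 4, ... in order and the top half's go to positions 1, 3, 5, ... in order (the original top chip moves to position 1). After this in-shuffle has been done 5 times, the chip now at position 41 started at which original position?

Work backwards from position 41, undoing one in-shuffle at a time:
41 ← 20 ← 34 ← 41 ← 20 ← 34
So the chip now at position 41 started at position 34.

34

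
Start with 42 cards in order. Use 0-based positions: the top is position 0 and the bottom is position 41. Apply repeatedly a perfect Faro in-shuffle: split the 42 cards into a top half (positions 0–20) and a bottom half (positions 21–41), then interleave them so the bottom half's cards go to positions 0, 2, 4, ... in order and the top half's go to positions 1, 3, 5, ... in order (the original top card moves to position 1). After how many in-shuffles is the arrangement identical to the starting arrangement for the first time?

The in-shuffle permutes the 42 positions with cycle lengths [14, 14, 14].
Every card is home exactly when every cycle has completed a whole number of laps, i.e. after lcm(14) = 14 in-shuffles.

14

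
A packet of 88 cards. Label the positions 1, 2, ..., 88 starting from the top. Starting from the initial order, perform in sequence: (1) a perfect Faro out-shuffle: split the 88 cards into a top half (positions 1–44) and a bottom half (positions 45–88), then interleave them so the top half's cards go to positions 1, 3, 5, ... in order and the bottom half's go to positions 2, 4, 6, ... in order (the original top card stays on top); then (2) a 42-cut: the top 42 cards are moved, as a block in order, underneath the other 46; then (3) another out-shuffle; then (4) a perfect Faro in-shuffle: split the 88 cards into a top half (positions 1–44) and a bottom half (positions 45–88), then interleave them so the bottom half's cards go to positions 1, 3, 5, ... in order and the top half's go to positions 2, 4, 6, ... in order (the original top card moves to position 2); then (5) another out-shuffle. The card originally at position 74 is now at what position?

Track the card from position 74 forward through each operation:
  after op 1 (out-shuffle): 74 → 60
  after op 2 (cut 42): 60 → 18
  after op 3 (out-shuffle): 18 → 35
  after op 4 (in-shuffle): 35 → 70
  after op 5 (out-shuffle): 70 → 52

52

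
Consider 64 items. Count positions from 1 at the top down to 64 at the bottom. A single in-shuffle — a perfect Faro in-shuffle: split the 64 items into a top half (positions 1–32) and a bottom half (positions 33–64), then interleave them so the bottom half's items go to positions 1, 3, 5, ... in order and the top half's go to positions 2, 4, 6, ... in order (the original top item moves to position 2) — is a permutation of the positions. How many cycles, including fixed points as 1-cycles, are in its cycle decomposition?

Trace each unvisited position around until it returns:
(1 2 4 8 16 32 ... len 12) (3 6 12 24 48 31 ... len 12) (5 10 20 40 15 30 ... len 12) (7 14 28 56 47 29 ... len 12) (11 22 44 23 46 27 ... len 12) (13 26 52 39)
6 cycles in total.

6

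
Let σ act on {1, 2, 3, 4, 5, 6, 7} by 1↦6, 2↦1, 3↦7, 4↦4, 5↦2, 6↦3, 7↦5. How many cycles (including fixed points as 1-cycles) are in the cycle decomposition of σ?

Cycle decomposition: (1 6 3 7 5 2) (4).
2 cycles.

2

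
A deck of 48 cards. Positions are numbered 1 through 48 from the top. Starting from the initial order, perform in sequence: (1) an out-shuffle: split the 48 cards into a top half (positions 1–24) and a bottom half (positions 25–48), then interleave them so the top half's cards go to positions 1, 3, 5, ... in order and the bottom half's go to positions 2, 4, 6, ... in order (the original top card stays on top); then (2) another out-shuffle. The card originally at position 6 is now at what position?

Track the card from position 6 forward through each operation:
  after op 1 (out-shuffle): 6 → 11
  after op 2 (out-shuffle): 11 → 21

21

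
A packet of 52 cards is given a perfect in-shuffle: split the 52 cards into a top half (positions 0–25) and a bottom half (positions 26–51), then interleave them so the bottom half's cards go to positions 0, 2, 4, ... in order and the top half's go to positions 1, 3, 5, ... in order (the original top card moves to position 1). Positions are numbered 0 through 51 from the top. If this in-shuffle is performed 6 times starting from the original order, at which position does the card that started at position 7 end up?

Track the card's position through each in-shuffle:
7 → 15 → 31 → 10 → 21 → 43 → 34

34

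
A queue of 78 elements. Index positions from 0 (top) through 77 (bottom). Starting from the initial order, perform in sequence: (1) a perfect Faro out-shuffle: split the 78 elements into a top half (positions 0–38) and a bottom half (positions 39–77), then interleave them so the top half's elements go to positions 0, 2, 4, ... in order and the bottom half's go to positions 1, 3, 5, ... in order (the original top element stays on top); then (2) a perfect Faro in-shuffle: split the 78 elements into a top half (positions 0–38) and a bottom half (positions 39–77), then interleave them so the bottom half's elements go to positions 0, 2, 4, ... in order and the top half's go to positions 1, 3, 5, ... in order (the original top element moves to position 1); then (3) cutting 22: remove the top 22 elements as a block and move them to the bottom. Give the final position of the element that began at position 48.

17

Track the element from position 48 forward through each operation:
  after op 1 (out-shuffle): 48 → 19
  after op 2 (in-shuffle): 19 → 39
  after op 3 (cut 22): 39 → 17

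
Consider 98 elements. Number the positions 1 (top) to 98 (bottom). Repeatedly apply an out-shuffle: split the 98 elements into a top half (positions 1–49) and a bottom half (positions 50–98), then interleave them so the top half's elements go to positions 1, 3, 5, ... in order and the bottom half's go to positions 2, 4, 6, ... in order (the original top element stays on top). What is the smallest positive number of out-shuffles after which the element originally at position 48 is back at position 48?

Follow position 48 under repeated out-shuffles:
48 → 95 → 92 → 86 → 74 → 50 → 2 → 3 → ... → 48 (length 48)
It first returns after 48 out-shuffles.

48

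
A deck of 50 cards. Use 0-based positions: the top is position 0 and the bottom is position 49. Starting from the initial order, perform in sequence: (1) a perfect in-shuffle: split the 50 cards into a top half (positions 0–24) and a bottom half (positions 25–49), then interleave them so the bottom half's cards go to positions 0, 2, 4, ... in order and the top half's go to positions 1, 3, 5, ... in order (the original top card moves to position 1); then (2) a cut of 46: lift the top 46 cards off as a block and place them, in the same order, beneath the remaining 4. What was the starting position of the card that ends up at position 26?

36

Undo the operations in reverse order, starting from position 26:
  undo op 2 (cut 46): 26 ← 22
  undo op 1 (in-shuffle, from bottom half): 22 ← 36
So the card at position 26 came from original position 36.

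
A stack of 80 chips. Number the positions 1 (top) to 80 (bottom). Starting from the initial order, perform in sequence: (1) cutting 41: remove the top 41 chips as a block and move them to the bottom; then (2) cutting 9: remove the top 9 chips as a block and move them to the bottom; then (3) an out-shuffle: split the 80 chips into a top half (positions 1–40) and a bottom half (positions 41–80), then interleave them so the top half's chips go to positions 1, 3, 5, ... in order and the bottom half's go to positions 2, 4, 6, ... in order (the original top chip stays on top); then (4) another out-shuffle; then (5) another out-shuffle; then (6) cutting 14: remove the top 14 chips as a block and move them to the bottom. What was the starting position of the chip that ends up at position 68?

Undo the operations in reverse order, starting from position 68:
  undo op 6 (cut 14): 68 ← 2
  undo op 5 (out-shuffle, from bottom half): 2 ← 41
  undo op 4 (out-shuffle, from top half): 41 ← 21
  undo op 3 (out-shuffle, from top half): 21 ← 11
  undo op 2 (cut 9): 11 ← 20
  undo op 1 (cut 41): 20 ← 61
So the chip at position 68 came from original position 61.

61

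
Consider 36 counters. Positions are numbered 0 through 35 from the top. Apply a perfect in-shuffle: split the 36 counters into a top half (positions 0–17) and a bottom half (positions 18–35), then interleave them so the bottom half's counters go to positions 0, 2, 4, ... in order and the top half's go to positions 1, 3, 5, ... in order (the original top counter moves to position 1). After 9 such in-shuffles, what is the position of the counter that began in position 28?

Track the counter's position through each in-shuffle:
28 → 20 → 4 → 9 → 19 → 2 → 5 → 11 → 23 → 10

10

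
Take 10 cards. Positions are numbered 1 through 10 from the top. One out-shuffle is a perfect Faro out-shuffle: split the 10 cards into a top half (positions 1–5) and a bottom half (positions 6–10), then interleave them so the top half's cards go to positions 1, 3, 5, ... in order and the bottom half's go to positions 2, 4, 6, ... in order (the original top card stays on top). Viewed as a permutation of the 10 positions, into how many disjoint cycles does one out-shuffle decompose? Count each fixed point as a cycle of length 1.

4

Trace each unvisited position around until it returns:
(1) (2 3 5 9 8 6) (4 7) (10)
4 cycles in total.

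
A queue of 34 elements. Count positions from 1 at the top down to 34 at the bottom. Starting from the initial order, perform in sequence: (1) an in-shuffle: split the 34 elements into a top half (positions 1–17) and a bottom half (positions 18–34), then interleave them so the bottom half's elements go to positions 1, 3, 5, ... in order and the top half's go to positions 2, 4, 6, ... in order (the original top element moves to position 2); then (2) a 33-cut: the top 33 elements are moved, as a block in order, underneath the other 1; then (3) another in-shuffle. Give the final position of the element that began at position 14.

Track the element from position 14 forward through each operation:
  after op 1 (in-shuffle): 14 → 28
  after op 2 (cut 33): 28 → 29
  after op 3 (in-shuffle): 29 → 23

23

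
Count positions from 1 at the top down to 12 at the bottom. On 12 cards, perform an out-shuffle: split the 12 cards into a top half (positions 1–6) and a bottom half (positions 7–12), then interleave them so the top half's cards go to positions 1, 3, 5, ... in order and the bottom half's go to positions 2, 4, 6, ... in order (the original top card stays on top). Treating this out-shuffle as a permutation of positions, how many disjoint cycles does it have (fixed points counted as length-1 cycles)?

3

Trace each unvisited position around until it returns:
(1) (2 3 5 9 6 11 10 8 4 7) (12)
3 cycles in total.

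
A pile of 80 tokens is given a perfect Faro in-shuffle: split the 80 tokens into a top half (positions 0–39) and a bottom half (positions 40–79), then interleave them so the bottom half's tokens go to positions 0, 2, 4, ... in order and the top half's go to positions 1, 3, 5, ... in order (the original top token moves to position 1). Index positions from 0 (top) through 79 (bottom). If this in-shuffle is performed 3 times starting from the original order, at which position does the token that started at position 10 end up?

Track the token's position through each in-shuffle:
10 → 21 → 43 → 6

6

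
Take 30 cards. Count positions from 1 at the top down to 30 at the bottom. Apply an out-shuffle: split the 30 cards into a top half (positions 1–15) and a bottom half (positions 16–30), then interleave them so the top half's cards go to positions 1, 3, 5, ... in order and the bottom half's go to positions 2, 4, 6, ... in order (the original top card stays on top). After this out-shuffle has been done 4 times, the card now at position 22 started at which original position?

Work backwards from position 22, undoing one out-shuffle at a time:
22 ← 26 ← 28 ← 29 ← 15
So the card now at position 22 started at position 15.

15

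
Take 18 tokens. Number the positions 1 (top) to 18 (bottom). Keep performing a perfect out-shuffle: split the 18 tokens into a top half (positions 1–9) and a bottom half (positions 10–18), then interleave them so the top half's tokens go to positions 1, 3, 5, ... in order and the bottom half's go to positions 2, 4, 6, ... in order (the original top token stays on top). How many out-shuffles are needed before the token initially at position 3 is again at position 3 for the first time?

Follow position 3 under repeated out-shuffles:
3 → 5 → 9 → 17 → 16 → 14 → 10 → 2 → 3
It first returns after 8 out-shuffles.

8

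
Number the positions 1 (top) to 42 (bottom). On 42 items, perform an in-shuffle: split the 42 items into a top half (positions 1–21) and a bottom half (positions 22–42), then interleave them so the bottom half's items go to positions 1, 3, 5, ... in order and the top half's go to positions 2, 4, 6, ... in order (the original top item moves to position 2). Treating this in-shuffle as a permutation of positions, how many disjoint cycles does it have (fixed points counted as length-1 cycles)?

3

Trace each unvisited position around until it returns:
(1 2 4 8 16 32 ... len 14) (3 6 12 24 5 10 ... len 14) (7 14 28 13 26 9 ... len 14)
3 cycles in total.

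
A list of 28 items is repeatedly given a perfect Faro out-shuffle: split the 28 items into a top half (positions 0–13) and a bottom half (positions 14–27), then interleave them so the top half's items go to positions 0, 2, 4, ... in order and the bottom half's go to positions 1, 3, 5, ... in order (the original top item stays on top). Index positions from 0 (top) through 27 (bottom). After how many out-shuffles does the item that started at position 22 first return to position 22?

Follow position 22 under repeated out-shuffles:
22 → 17 → 7 → 14 → 1 → 2 → 4 → 8 → 16 → 5 → 10 → 20 → 13 → 26 → 25 → 23 → 19 → 11 → 22
It first returns after 18 out-shuffles.

18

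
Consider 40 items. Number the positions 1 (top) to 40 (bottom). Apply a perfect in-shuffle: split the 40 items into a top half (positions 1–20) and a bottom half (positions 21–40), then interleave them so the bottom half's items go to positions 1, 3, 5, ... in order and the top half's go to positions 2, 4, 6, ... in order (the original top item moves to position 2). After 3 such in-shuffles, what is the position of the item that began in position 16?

Track the item's position through each in-shuffle:
16 → 32 → 23 → 5

5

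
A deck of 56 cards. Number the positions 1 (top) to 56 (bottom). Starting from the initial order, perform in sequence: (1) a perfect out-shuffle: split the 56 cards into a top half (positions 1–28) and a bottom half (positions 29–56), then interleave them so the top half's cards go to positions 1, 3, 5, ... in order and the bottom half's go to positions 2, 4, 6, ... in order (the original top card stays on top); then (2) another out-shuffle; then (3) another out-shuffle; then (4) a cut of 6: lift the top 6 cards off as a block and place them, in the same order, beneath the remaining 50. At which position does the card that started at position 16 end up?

5

Track the card from position 16 forward through each operation:
  after op 1 (out-shuffle): 16 → 31
  after op 2 (out-shuffle): 31 → 6
  after op 3 (out-shuffle): 6 → 11
  after op 4 (cut 6): 11 → 5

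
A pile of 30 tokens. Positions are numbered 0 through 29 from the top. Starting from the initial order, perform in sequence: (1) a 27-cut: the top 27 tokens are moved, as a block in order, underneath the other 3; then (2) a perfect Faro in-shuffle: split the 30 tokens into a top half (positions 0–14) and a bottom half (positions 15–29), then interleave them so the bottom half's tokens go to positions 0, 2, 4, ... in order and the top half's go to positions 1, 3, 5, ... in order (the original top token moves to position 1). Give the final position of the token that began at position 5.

17

Track the token from position 5 forward through each operation:
  after op 1 (cut 27): 5 → 8
  after op 2 (in-shuffle): 8 → 17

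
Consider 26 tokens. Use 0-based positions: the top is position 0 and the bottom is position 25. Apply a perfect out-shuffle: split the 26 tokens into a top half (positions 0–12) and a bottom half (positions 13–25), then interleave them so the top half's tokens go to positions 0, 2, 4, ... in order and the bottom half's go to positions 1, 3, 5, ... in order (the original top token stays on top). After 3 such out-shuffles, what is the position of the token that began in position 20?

10

Track the token's position through each out-shuffle:
20 → 15 → 5 → 10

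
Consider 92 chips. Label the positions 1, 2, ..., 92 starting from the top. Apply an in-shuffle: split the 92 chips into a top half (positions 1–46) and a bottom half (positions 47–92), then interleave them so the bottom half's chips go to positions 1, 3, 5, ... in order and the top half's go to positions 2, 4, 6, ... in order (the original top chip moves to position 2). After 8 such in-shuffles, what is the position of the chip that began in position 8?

Track the chip's position through each in-shuffle:
8 → 16 → 32 → 64 → 35 → 70 → 47 → 1 → 2

2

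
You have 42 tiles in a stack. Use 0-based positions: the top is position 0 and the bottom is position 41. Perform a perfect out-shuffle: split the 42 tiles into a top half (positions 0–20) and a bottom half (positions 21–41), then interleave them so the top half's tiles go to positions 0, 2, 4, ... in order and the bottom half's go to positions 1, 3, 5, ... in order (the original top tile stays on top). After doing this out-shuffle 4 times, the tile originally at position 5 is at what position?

39

Track the tile's position through each out-shuffle:
5 → 10 → 20 → 40 → 39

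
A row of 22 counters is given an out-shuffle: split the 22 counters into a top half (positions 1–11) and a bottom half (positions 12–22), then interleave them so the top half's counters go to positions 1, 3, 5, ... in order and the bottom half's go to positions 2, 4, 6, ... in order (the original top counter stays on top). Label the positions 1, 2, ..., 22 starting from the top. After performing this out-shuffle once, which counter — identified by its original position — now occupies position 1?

1

Work backwards from position 1, undoing one out-shuffle at a time:
1 ← 1
So the counter now at position 1 started at position 1.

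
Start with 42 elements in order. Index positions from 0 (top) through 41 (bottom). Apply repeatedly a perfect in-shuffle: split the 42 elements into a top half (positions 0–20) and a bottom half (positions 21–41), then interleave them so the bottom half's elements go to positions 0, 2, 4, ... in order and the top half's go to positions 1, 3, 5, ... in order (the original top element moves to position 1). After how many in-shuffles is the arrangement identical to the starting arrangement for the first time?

14

The in-shuffle permutes the 42 positions with cycle lengths [14, 14, 14].
Every element is home exactly when every cycle has completed a whole number of laps, i.e. after lcm(14) = 14 in-shuffles.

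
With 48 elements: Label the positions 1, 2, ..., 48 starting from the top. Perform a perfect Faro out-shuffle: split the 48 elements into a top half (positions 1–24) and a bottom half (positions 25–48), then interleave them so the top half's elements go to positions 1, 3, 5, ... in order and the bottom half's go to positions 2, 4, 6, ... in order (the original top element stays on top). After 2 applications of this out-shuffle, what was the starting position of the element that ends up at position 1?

1

Work backwards from position 1, undoing one out-shuffle at a time:
1 ← 1 ← 1
So the element now at position 1 started at position 1.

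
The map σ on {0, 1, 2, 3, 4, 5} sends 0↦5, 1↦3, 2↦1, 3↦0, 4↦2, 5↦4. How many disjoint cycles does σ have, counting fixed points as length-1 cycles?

Cycle decomposition: (0 5 4 2 1 3).
1 cycle.

1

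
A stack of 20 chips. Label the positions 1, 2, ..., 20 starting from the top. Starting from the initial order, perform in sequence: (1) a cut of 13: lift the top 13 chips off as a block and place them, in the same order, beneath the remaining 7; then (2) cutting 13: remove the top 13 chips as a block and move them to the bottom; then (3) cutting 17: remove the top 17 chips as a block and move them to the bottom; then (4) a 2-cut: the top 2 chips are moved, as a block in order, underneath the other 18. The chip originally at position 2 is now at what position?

17

Track the chip from position 2 forward through each operation:
  after op 1 (cut 13): 2 → 9
  after op 2 (cut 13): 9 → 16
  after op 3 (cut 17): 16 → 19
  after op 4 (cut 2): 19 → 17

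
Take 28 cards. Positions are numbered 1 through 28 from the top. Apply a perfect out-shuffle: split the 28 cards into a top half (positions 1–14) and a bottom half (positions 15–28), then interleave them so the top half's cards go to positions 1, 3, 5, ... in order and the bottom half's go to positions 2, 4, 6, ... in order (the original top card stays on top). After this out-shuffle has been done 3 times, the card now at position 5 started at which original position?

15

Work backwards from position 5, undoing one out-shuffle at a time:
5 ← 3 ← 2 ← 15
So the card now at position 5 started at position 15.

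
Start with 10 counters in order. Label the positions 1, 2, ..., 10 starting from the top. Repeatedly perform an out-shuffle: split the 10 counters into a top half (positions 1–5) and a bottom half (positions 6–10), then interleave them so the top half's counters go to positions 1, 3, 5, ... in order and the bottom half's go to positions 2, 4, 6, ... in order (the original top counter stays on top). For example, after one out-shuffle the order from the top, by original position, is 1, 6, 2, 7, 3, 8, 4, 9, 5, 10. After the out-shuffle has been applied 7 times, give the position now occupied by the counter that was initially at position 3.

5

Track the counter's position through each out-shuffle:
3 → 5 → 9 → 8 → 6 → 2 → 3 → 5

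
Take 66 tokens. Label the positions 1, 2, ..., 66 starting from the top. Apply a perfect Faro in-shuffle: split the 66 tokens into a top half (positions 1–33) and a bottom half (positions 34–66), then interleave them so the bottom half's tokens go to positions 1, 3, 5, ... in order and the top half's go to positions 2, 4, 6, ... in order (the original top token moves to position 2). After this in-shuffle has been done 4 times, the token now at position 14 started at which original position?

26

Work backwards from position 14, undoing one in-shuffle at a time:
14 ← 7 ← 37 ← 52 ← 26
So the token now at position 14 started at position 26.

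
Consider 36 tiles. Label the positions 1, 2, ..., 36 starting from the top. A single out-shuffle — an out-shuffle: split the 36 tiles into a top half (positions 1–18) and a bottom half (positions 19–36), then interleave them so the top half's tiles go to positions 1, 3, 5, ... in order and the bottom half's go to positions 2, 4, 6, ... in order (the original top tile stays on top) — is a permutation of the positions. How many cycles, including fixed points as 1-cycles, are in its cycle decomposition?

7

Trace each unvisited position around until it returns:
(1) (2 3 5 9 17 33 ... len 12) (4 7 13 25 14 27 ... len 12) (6 11 21) (8 15 29 22) (16 31 26) (36)
7 cycles in total.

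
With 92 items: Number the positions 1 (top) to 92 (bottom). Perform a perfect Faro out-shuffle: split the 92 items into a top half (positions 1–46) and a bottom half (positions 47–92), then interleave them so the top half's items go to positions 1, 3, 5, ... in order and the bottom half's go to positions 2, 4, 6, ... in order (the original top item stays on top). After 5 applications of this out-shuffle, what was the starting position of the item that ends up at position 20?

Work backwards from position 20, undoing one out-shuffle at a time:
20 ← 56 ← 74 ← 83 ← 42 ← 67
So the item now at position 20 started at position 67.

67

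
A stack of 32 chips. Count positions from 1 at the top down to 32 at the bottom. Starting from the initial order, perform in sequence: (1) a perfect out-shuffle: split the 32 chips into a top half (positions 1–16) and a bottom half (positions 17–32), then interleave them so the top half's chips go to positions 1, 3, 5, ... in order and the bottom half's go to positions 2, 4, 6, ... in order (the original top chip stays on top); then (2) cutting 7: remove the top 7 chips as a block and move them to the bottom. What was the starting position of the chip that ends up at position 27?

17

Undo the operations in reverse order, starting from position 27:
  undo op 2 (cut 7): 27 ← 2
  undo op 1 (out-shuffle, from bottom half): 2 ← 17
So the chip at position 27 came from original position 17.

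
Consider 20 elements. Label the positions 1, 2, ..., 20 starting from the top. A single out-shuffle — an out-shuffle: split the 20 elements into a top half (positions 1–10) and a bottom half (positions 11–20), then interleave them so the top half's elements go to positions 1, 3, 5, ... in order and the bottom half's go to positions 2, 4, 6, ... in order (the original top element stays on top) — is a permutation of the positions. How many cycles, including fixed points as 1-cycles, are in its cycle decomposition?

3

Trace each unvisited position around until it returns:
(1) (2 3 5 9 17 14 ... len 18) (20)
3 cycles in total.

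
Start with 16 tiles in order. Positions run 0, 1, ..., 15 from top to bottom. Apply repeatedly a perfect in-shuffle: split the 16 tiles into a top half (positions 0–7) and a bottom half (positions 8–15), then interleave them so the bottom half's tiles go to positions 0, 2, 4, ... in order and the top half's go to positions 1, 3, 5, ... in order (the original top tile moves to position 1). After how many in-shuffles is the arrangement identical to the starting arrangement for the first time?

The in-shuffle permutes the 16 positions with cycle lengths [8, 8].
Every tile is home exactly when every cycle has completed a whole number of laps, i.e. after lcm(8) = 8 in-shuffles.

8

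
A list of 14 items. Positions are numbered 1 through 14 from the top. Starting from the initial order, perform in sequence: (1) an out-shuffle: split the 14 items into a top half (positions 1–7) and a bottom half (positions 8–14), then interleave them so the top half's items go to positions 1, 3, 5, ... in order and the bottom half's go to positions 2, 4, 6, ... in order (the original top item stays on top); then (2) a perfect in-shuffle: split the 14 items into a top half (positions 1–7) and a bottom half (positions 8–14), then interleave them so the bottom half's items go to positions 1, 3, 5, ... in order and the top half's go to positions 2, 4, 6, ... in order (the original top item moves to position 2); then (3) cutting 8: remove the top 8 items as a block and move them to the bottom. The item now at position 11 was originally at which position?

Undo the operations in reverse order, starting from position 11:
  undo op 3 (cut 8): 11 ← 5
  undo op 2 (in-shuffle, from bottom half): 5 ← 10
  undo op 1 (out-shuffle, from bottom half): 10 ← 12
So the item at position 11 came from original position 12.

12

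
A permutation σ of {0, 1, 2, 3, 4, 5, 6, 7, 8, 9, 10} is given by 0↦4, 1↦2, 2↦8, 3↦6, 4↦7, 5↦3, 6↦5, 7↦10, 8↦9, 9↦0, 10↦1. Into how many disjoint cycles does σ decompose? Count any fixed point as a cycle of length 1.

Cycle decomposition: (0 4 7 10 1 2 8 9) (3 6 5).
2 cycles.

2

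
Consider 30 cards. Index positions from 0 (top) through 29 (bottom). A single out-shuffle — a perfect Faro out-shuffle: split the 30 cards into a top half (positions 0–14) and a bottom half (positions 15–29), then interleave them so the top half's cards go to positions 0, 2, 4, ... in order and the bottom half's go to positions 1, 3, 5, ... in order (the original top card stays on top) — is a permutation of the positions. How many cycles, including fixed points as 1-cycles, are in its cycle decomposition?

3

Trace each unvisited position around until it returns:
(0) (1 2 4 8 16 3 ... len 28) (29)
3 cycles in total.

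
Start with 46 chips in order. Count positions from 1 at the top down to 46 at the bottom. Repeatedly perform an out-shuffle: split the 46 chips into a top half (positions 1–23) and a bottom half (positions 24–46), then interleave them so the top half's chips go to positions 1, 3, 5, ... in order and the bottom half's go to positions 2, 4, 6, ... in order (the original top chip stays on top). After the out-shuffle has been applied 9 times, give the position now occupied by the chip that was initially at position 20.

9

Track the chip's position through each out-shuffle:
20 → 39 → 32 → 18 → 35 → 24 → 2 → 3 → 5 → 9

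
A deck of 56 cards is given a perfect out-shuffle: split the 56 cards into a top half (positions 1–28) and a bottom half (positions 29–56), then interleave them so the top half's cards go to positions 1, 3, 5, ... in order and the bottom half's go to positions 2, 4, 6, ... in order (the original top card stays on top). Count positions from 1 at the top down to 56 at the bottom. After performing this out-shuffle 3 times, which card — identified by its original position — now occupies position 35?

Work backwards from position 35, undoing one out-shuffle at a time:
35 ← 18 ← 37 ← 19
So the card now at position 35 started at position 19.

19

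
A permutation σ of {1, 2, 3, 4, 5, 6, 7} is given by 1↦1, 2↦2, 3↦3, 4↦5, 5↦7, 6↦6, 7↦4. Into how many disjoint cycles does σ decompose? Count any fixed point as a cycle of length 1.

Cycle decomposition: (1) (2) (3) (4 5 7) (6).
5 cycles.

5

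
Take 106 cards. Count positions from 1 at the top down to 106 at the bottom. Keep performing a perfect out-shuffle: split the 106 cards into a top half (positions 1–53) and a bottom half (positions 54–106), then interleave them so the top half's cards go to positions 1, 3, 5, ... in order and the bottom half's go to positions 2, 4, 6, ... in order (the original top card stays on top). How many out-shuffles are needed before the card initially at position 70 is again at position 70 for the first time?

12

Follow position 70 under repeated out-shuffles:
70 → 34 → 67 → 28 → 55 → 4 → 7 → 13 → 25 → 49 → 97 → 88 → 70
It first returns after 12 out-shuffles.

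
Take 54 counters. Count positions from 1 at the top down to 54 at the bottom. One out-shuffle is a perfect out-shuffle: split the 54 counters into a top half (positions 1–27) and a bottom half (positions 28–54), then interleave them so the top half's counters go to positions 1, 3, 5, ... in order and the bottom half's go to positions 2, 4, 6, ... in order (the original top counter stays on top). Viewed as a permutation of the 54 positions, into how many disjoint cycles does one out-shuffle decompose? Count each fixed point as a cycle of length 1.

3

Trace each unvisited position around until it returns:
(1) (2 3 5 9 17 33 ... len 52) (54)
3 cycles in total.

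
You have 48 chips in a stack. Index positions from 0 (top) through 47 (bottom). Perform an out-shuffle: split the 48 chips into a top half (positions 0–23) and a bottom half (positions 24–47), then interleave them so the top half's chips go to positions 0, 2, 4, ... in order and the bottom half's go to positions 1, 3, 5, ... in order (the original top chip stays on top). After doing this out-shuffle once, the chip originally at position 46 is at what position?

45

Track the chip's position through each out-shuffle:
46 → 45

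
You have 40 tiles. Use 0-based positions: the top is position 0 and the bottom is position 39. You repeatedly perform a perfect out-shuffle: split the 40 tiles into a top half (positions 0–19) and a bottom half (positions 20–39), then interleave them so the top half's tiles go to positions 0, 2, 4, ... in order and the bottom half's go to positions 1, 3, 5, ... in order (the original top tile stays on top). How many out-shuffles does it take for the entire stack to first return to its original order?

The out-shuffle permutes the 40 positions with cycle lengths [1, 1, 2, 12, 12, 12].
Every tile is home exactly when every cycle has completed a whole number of laps, i.e. after lcm(1, 2, 12) = 12 out-shuffles.

12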